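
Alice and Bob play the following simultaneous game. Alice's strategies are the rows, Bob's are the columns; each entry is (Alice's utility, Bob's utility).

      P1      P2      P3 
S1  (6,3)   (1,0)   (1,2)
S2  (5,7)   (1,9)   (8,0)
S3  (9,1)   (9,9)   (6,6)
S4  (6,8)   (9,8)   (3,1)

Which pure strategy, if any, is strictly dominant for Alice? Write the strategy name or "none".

S1 fails to dominate S2 at P2 (1=1).
S2 fails to dominate S1 at P1 (5<6).
S3 fails to dominate S2 at P3 (6<8).
S4 fails to dominate S1 at P1 (6=6).
No single strategy dominates all the others.

none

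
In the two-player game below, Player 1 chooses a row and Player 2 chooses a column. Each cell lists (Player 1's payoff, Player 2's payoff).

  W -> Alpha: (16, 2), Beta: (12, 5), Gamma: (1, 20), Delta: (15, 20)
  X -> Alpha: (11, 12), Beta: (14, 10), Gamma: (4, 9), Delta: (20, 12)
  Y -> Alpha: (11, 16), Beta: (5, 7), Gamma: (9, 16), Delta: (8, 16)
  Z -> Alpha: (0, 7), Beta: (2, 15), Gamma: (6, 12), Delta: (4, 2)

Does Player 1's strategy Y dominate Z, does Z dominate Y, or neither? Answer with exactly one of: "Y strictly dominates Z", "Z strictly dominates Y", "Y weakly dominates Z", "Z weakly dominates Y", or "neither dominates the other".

Y strictly dominates Z

Compare Y to Z across each opponent action: Alpha: 11>0, Beta: 5>2, Gamma: 9>6, Delta: 8>4.
Every comparison favours Y, so Y strictly dominates Z.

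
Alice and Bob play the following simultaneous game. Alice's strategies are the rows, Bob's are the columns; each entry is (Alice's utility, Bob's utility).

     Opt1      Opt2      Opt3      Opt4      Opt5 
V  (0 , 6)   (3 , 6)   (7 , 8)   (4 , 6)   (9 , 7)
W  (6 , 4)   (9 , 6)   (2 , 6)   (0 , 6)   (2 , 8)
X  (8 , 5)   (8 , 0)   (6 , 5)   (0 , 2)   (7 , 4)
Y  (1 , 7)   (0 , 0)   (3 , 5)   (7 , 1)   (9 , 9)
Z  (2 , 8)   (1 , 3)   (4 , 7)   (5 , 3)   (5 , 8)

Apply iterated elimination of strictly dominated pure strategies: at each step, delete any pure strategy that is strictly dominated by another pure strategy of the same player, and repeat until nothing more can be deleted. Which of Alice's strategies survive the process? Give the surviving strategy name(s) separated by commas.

For Bob, Opt5 strictly dominates Opt2 on the remaining rows (V: 7>6, W: 8>6, X: 4>0, Y: 9>0, Z: 8>3); eliminate Opt2.
For Bob, Opt5 strictly dominates Opt4 on the remaining rows (V: 7>6, W: 8>6, X: 4>2, Y: 9>1, Z: 8>3); eliminate Opt4.
For Alice, X strictly dominates W on the remaining columns (Opt1: 8>6, Opt3: 6>2, Opt5: 7>2); eliminate W.
Row Z is eliminated: X beats it against every remaining column (Opt1: 8>2, Opt3: 6>4, Opt5: 7>5).
Among the remaining strategies, none is strictly dominated by another pure strategy of the same player, so the elimination stops.
Surviving strategies — Alice: {V, X, Y}; Bob: {Opt1, Opt3, Opt5}.

V, X, Y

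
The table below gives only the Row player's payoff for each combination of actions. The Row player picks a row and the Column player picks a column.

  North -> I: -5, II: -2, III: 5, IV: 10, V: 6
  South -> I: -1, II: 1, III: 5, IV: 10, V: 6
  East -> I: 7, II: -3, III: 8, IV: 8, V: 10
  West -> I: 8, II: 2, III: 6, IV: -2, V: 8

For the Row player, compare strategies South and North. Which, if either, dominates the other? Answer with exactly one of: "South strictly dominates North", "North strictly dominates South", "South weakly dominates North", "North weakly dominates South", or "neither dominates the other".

South weakly dominates North

South's payoffs vs North's, by the Column player's action — I: -1>-5, II: 1>-2, III: 5=5, IV: 10=10, V: 6=6.
South is at least as good everywhere and strictly better somewhere (tied only at III, IV, V), so South weakly but not strictly dominates North.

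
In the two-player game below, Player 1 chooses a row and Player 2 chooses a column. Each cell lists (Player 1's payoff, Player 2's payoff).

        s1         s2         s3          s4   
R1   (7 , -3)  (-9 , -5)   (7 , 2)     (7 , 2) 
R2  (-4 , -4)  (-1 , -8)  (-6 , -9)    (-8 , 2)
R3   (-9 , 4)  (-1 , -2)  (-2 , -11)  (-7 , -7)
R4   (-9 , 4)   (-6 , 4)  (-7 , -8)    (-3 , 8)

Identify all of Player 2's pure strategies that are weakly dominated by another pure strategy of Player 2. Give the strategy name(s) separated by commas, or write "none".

s2, s3

Nothing dominates s1: s2 at R1 (-3>-5); s3 at R2 (-4>-9); s4 at R3 (4>-7).
s2 is weakly dominated by s1 (R1: -3>-5, R2: -4>-8, R3: 4>-2, R4: 4=4).
s3: dominated, since s4 does at least as well everywhere (R1: 2=2, R2: 2>-9, R3: -7>-11, R4: 8>-8).
Nothing dominates s4: s1 at R1 (2>-3); s2 at R1 (2>-5); s3 at R2 (2>-9).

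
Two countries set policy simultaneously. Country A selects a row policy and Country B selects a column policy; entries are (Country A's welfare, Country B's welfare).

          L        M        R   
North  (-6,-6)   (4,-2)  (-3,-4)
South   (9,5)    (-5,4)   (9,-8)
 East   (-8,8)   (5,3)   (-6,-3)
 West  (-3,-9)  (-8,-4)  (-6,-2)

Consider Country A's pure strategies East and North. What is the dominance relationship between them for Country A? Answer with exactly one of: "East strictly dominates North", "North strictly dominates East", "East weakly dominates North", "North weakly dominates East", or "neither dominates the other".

neither dominates the other

East's payoffs vs North's, by Country B's action — L: -8<-6, M: 5>4, R: -6<-3.
East does better at M but worse at L, R; neither strategy dominates the other.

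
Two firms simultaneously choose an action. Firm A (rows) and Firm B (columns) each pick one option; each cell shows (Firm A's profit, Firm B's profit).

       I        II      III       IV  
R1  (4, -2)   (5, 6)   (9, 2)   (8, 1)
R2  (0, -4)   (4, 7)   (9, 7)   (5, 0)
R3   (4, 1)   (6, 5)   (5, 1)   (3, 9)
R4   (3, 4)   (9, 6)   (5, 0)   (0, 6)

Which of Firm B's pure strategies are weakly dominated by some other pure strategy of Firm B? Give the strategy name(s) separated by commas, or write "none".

I: dominated, since II does at least as well everywhere (R1: 6>-2, R2: 7>-4, R3: 5>1, R4: 6>4).
Nothing dominates II: I at R1 (6>-2); III at R1 (6>2); IV at R1 (6>1).
III is weakly dominated by II (R1: 6>2, R2: 7=7, R3: 5>1, R4: 6>0).
IV: no other strategy beats it everywhere (I at R1 (1>-2); II at R3 (9>5); III at R3 (9>1)).

I, III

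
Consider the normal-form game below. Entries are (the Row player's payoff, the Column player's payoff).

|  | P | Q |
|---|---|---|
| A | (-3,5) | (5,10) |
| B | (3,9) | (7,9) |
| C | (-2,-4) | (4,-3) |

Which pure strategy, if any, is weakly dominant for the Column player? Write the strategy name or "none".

Q

Q vs P: A: 10>5, B: 9=9, C: -3>-4.
Q is at least as good as every other strategy against every opponent action, so it is weakly dominant.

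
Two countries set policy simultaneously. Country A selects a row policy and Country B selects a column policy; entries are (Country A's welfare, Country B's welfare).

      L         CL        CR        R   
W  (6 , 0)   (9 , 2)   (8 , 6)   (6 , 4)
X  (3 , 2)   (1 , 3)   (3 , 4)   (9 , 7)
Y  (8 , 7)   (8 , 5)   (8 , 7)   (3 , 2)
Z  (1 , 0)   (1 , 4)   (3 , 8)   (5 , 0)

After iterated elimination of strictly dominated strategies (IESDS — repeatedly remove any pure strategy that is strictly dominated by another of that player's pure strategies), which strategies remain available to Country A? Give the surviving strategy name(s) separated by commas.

W, X, Y

For Country A, W strictly dominates Z on the remaining columns (L: 6>1, CL: 9>1, CR: 8>3, R: 6>5); eliminate Z.
For Country B, CR strictly dominates CL on the remaining rows (W: 6>2, X: 4>3, Y: 7>5); eliminate CL.
Among the remaining strategies, none is strictly dominated by another pure strategy of the same player, so the elimination stops.
Surviving strategies — Country A: {W, X, Y}; Country B: {L, CR, R}.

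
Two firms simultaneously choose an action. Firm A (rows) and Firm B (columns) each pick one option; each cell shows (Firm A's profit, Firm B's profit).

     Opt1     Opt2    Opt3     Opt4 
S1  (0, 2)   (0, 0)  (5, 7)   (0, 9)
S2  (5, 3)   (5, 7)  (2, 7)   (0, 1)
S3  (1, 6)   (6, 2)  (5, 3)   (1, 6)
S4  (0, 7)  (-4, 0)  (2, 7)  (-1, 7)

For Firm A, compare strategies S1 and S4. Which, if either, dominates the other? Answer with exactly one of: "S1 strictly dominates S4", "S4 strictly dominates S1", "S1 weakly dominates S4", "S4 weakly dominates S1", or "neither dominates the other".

Compare S1 to S4 across each opponent action: Opt1: 0=0, Opt2: 0>-4, Opt3: 5>2, Opt4: 0>-1.
S1 is at least as good everywhere and strictly better somewhere (tied only at Opt1), so S1 weakly but not strictly dominates S4.

S1 weakly dominates S4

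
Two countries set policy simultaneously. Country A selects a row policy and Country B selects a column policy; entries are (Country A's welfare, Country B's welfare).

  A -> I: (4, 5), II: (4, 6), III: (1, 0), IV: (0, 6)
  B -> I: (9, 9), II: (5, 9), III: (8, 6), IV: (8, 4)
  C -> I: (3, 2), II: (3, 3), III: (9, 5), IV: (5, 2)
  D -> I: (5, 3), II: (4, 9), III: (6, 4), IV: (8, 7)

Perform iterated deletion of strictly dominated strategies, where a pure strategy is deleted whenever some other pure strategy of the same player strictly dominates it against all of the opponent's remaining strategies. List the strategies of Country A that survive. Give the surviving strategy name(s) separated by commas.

Row A is eliminated: B beats it against every remaining column (I: 9>4, II: 5>4, III: 8>1, IV: 8>0).
Column IV is eliminated: II beats it against every remaining row (B: 9>4, C: 3>2, D: 9>7).
Country A's strategy D is strictly dominated by B (I: 9>5, II: 5>4, III: 8>6) and is removed.
Among the remaining strategies, none is strictly dominated by another pure strategy of the same player, so the elimination stops.
Surviving strategies — Country A: {B, C}; Country B: {I, II, III}.

B, C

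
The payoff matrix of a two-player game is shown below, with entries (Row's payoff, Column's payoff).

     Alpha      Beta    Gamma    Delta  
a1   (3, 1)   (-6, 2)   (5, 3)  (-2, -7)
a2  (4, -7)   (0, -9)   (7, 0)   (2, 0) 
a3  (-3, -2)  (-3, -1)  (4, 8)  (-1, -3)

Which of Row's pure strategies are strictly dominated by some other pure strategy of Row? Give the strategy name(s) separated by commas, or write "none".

a1, a3

a1: dominated, since a2 does at least as well everywhere (Alpha: 4>3, Beta: 0>-6, Gamma: 7>5, Delta: 2>-2).
Nothing dominates a2: a1 at Alpha (4>3); a3 at Alpha (4>-3).
a3: dominated, since a2 does at least as well everywhere (Alpha: 4>-3, Beta: 0>-3, Gamma: 7>4, Delta: 2>-1).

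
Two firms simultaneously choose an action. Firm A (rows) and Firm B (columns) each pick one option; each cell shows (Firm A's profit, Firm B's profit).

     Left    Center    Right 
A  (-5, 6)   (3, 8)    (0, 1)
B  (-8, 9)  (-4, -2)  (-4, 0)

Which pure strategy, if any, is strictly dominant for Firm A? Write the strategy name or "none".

A

A vs B: Left: -5>-8, Center: 3>-4, Right: 0>-4.
A strictly beats every other strategy against every opponent action, so it is strictly dominant.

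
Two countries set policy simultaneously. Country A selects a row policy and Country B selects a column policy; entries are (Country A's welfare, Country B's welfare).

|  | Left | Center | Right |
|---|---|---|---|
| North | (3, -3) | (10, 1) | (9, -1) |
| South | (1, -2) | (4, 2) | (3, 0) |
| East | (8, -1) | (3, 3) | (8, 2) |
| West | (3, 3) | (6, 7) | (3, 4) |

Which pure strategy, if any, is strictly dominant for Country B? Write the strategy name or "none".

Center

Center vs Left: North: 1>-3, South: 2>-2, East: 3>-1, West: 7>3.
Center vs Right: North: 1>-1, South: 2>0, East: 3>2, West: 7>4.
Center strictly beats every other strategy against every opponent action, so it is strictly dominant.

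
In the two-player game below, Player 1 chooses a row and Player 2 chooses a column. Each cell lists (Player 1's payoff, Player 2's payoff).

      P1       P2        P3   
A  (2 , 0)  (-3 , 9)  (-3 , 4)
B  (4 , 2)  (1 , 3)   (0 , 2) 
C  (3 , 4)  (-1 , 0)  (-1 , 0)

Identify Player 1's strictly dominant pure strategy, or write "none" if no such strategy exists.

B vs A: P1: 4>2, P2: 1>-3, P3: 0>-3.
B vs C: P1: 4>3, P2: 1>-1, P3: 0>-1.
B strictly beats every other strategy against every opponent action, so it is strictly dominant.

B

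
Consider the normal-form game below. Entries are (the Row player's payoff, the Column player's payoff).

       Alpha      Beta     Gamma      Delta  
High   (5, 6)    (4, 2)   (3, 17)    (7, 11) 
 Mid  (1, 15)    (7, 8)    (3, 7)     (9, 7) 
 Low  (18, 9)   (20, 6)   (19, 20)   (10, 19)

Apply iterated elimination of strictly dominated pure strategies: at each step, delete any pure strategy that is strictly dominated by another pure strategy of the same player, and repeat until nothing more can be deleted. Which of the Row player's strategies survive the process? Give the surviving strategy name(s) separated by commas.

Low

For the Row player, Low strictly dominates High on the remaining columns (Alpha: 18>5, Beta: 20>4, Gamma: 19>3, Delta: 10>7); eliminate High.
For the Row player, Low strictly dominates Mid on the remaining columns (Alpha: 18>1, Beta: 20>7, Gamma: 19>3, Delta: 10>9); eliminate Mid.
For the Column player, Gamma strictly dominates Alpha on the remaining rows (Low: 20>9); eliminate Alpha.
Column Beta is eliminated: Gamma beats it against every remaining row (Low: 20>6).
The Column player's strategy Delta is strictly dominated by Gamma (Low: 20>19) and is removed.
Among the remaining strategies, none is strictly dominated by another pure strategy of the same player, so the elimination stops.
Surviving strategies — the Row player: {Low}; the Column player: {Gamma}.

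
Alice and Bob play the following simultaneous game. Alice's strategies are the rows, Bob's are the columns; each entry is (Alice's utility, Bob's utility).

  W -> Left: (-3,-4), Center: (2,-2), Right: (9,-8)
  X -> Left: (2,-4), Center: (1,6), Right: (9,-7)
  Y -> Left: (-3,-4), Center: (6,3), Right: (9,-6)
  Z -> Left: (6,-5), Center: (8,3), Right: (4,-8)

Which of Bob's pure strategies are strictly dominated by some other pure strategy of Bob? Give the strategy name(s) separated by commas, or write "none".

Left, Right

Left: dominated, since Center does at least as well everywhere (W: -2>-4, X: 6>-4, Y: 3>-4, Z: 3>-5).
Center is not dominated — it holds its own against Left at W (-2>-4); Right at W (-2>-8).
Left strictly dominates Right — W: -4>-8, X: -4>-7, Y: -4>-6, Z: -5>-8.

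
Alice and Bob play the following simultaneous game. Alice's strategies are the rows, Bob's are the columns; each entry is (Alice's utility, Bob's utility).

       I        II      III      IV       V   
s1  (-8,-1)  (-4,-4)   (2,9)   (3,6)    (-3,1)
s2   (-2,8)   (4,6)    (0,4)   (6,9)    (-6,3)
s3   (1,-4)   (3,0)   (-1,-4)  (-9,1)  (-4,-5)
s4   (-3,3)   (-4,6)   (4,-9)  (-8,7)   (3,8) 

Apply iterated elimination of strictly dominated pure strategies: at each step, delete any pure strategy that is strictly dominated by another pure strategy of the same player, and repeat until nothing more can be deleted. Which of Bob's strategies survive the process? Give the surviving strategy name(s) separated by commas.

III, IV, V

For Bob, IV strictly dominates I on the remaining rows (s1: 6>-1, s2: 9>8, s3: 1>-4, s4: 7>3); eliminate I.
Column II is eliminated: IV beats it against every remaining row (s1: 6>-4, s2: 9>6, s3: 1>0, s4: 7>6).
For Alice, s1 strictly dominates s3 on the remaining columns (III: 2>-1, IV: 3>-9, V: -3>-4); eliminate s3.
Among the remaining strategies, none is strictly dominated by another pure strategy of the same player, so the elimination stops.
Surviving strategies — Alice: {s1, s2, s4}; Bob: {III, IV, V}.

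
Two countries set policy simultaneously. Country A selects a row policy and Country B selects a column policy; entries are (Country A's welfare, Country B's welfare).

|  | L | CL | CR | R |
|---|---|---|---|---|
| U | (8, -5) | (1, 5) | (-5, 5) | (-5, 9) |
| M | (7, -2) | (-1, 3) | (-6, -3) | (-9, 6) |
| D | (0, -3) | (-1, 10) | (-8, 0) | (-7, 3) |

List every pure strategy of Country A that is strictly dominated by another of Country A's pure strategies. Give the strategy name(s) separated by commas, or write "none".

U is not dominated — it holds its own against M at L (8>7); D at L (8>0).
M is strictly dominated by U (L: 8>7, CL: 1>-1, CR: -5>-6, R: -5>-9).
U strictly dominates D — L: 8>0, CL: 1>-1, CR: -5>-8, R: -5>-7.

M, D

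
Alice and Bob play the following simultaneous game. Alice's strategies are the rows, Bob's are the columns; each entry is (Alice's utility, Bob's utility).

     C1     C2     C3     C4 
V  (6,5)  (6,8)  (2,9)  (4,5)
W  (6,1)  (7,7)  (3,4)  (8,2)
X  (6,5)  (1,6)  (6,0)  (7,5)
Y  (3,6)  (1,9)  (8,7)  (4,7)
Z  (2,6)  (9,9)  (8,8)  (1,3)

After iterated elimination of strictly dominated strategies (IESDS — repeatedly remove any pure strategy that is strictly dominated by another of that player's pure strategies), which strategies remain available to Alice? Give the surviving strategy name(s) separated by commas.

Z

For Bob, C2 strictly dominates C1 on the remaining rows (V: 8>5, W: 7>1, X: 6>5, Y: 9>6, Z: 9>6); eliminate C1.
Alice's strategy V is strictly dominated by W (C2: 7>6, C3: 3>2, C4: 8>4) and is removed.
Column C3 is eliminated: C2 beats it against every remaining row (W: 7>4, X: 6>0, Y: 9>7, Z: 9>8).
Row X is eliminated: W beats it against every remaining column (C2: 7>1, C4: 8>7).
Row Y is eliminated: W beats it against every remaining column (C2: 7>1, C4: 8>4).
Column C4 is eliminated: C2 beats it against every remaining row (W: 7>2, Z: 9>3).
Row W is eliminated: Z beats it against every remaining column (C2: 9>7).
Among the remaining strategies, none is strictly dominated by another pure strategy of the same player, so the elimination stops.
Surviving strategies — Alice: {Z}; Bob: {C2}.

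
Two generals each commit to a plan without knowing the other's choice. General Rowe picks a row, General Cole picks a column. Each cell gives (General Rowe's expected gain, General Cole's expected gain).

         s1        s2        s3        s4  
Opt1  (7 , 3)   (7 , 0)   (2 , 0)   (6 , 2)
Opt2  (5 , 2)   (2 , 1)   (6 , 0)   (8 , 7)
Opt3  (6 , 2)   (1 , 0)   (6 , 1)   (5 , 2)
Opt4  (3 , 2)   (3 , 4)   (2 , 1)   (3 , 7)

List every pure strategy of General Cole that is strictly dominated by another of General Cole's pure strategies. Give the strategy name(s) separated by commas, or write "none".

s2, s3

Nothing dominates s1: s2 at Opt1 (3>0); s3 at Opt1 (3>0); s4 at Opt1 (3>2).
s2: dominated, since s4 does at least as well everywhere (Opt1: 2>0, Opt2: 7>1, Opt3: 2>0, Opt4: 7>4).
s3 is strictly dominated by s1 (Opt1: 3>0, Opt2: 2>0, Opt3: 2>1, Opt4: 2>1).
s4: no other strategy beats it everywhere (s1 at Opt2 (7>2); s2 at Opt1 (2>0); s3 at Opt1 (2>0)).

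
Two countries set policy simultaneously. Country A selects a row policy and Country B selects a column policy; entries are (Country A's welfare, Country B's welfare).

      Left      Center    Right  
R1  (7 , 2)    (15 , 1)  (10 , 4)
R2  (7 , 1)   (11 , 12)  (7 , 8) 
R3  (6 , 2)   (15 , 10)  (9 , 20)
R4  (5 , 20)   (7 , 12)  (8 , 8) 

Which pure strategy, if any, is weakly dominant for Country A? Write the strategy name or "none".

R1

R1 vs R2: Left: 7=7, Center: 15>11, Right: 10>7.
R1 vs R3: Left: 7>6, Center: 15=15, Right: 10>9.
R1 vs R4: Left: 7>5, Center: 15>7, Right: 10>8.
R1 is at least as good as every other strategy against every opponent action, so it is weakly dominant.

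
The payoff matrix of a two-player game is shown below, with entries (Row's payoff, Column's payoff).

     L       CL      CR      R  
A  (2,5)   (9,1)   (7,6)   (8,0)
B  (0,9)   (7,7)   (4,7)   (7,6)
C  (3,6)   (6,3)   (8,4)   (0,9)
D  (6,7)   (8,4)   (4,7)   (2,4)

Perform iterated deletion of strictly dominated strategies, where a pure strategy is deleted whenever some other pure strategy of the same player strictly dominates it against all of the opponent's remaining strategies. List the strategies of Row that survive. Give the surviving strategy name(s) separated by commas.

A, C, D

Row B is eliminated: A beats it against every remaining column (L: 2>0, CL: 9>7, CR: 7>4, R: 8>7).
Column's strategy CL is strictly dominated by L (A: 5>1, C: 6>3, D: 7>4) and is removed.
Among the remaining strategies, none is strictly dominated by another pure strategy of the same player, so the elimination stops.
Surviving strategies — Row: {A, C, D}; Column: {L, CR, R}.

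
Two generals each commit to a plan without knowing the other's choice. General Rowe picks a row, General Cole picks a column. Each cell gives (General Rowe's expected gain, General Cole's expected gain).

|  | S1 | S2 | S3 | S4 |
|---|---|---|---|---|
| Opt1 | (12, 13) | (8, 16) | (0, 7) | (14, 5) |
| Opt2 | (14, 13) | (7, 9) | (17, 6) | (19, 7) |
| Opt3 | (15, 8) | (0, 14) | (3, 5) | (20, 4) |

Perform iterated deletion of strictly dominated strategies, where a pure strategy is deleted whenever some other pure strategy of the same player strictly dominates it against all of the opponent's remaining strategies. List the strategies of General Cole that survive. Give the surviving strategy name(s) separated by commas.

S1, S2

For General Cole, S1 strictly dominates S3 on the remaining rows (Opt1: 13>7, Opt2: 13>6, Opt3: 8>5); eliminate S3.
Column S4 is eliminated: S1 beats it against every remaining row (Opt1: 13>5, Opt2: 13>7, Opt3: 8>4).
Among the remaining strategies, none is strictly dominated by another pure strategy of the same player, so the elimination stops.
Surviving strategies — General Rowe: {Opt1, Opt2, Opt3}; General Cole: {S1, S2}.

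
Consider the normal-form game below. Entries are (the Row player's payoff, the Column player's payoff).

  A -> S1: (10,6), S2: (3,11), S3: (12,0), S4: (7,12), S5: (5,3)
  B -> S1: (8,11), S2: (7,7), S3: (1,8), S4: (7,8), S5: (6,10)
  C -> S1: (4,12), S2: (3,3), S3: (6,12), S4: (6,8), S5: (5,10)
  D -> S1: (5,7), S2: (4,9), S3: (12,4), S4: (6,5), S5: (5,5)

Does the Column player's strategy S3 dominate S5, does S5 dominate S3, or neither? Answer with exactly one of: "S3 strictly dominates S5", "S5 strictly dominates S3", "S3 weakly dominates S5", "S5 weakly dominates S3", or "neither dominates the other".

neither dominates the other

S3's payoffs vs S5's, by the Row player's action — A: 0<3, B: 8<10, C: 12>10, D: 4<5.
S3 does better at C but worse at A, B, D; neither strategy dominates the other.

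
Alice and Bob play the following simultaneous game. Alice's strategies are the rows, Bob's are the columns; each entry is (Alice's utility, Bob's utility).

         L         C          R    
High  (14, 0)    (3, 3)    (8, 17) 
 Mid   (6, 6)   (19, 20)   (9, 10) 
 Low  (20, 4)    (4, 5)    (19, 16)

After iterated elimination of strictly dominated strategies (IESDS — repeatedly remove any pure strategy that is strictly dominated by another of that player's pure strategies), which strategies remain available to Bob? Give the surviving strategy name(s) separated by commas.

C, R

Row High is eliminated: Low beats it against every remaining column (L: 20>14, C: 4>3, R: 19>8).
For Bob, C strictly dominates L on the remaining rows (Mid: 20>6, Low: 5>4); eliminate L.
Among the remaining strategies, none is strictly dominated by another pure strategy of the same player, so the elimination stops.
Surviving strategies — Alice: {Mid, Low}; Bob: {C, R}.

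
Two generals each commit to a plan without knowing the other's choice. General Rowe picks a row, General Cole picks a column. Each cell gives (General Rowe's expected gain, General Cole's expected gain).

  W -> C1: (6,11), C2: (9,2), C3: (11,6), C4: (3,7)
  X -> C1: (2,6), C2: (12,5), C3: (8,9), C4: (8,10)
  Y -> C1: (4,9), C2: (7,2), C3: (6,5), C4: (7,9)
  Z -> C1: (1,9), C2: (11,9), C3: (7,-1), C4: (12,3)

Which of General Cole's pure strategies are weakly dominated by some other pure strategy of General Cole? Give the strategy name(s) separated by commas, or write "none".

C2, C3

C1: no other strategy beats it everywhere (C2 at W (11>2); C3 at W (11>6); C4 at W (11>7)).
C1 weakly dominates C2 — W: 11>2, X: 6>5, Y: 9>2, Z: 9=9.
C3 is weakly dominated by C4 (W: 7>6, X: 10>9, Y: 9>5, Z: 3>-1).
C4: no other strategy beats it everywhere (C1 at X (10>6); C2 at W (7>2); C3 at W (7>6)).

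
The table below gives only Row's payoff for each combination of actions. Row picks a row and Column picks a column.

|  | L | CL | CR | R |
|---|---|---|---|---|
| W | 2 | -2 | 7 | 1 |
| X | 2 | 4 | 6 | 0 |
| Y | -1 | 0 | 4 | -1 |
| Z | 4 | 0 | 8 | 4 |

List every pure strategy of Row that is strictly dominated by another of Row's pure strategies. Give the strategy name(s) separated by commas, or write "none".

W, Y

Z strictly dominates W — L: 4>2, CL: 0>-2, CR: 8>7, R: 4>1.
X is not dominated — it holds its own against W at L (2=2); Y at L (2>-1); Z at CL (4>0).
Y: dominated, since X does at least as well everywhere (L: 2>-1, CL: 4>0, CR: 6>4, R: 0>-1).
Nothing dominates Z: W at L (4>2); X at L (4>2); Y at L (4>-1).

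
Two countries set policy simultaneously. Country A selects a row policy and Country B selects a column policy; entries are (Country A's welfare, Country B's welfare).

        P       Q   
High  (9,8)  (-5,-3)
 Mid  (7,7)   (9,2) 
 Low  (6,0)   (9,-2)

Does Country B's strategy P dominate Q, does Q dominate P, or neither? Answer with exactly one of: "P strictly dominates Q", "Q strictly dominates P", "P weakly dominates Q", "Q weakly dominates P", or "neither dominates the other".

P's payoffs vs Q's, by Country A's action — High: 8>-3, Mid: 7>2, Low: 0>-2.
P gives a strictly higher payoff against each choice by Country A, so P strictly dominates Q.

P strictly dominates Q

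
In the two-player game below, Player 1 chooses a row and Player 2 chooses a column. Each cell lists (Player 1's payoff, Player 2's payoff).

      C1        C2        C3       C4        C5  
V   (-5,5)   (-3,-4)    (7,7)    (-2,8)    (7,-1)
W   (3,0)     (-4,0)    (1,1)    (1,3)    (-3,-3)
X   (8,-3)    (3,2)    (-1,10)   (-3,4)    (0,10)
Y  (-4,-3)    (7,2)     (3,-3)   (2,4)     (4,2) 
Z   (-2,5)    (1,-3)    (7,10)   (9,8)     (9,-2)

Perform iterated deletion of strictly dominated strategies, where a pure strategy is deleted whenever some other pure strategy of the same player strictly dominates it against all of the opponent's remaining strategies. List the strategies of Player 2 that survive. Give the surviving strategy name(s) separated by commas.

Column C1 is eliminated: C4 beats it against every remaining row (V: 8>5, W: 3>0, X: 4>-3, Y: 4>-3, Z: 8>5).
Player 1's strategy W is strictly dominated by Y (C2: 7>-4, C3: 3>1, C4: 2>1, C5: 4>-3) and is removed.
Row X is eliminated: Y beats it against every remaining column (C2: 7>3, C3: 3>-1, C4: 2>-3, C5: 4>0).
For Player 2, C4 strictly dominates C2 on the remaining rows (V: 8>-4, Y: 4>2, Z: 8>-3); eliminate C2.
Row Y is eliminated: Z beats it against every remaining column (C3: 7>3, C4: 9>2, C5: 9>4).
Column C5 is eliminated: C3 beats it against every remaining row (V: 7>-1, Z: 10>-2).
Among the remaining strategies, none is strictly dominated by another pure strategy of the same player, so the elimination stops.
Surviving strategies — Player 1: {V, Z}; Player 2: {C3, C4}.

C3, C4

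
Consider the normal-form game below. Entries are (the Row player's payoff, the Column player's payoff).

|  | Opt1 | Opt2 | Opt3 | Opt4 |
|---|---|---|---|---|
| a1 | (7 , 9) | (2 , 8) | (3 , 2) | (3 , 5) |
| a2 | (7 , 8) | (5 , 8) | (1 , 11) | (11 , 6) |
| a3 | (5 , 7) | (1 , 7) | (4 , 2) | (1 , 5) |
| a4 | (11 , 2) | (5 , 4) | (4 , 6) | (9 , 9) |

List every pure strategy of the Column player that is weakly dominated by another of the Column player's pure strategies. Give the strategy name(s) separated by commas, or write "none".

Opt1: no other strategy beats it everywhere (Opt2 at a1 (9>8); Opt3 at a1 (9>2); Opt4 at a1 (9>5)).
Opt2 is not dominated — it holds its own against Opt1 at a4 (4>2); Opt3 at a1 (8>2); Opt4 at a1 (8>5).
Opt3 is not dominated — it holds its own against Opt1 at a2 (11>8); Opt2 at a2 (11>8); Opt4 at a2 (11>6).
Opt4 is not dominated — it holds its own against Opt1 at a4 (9>2); Opt2 at a4 (9>4); Opt3 at a1 (5>2).

none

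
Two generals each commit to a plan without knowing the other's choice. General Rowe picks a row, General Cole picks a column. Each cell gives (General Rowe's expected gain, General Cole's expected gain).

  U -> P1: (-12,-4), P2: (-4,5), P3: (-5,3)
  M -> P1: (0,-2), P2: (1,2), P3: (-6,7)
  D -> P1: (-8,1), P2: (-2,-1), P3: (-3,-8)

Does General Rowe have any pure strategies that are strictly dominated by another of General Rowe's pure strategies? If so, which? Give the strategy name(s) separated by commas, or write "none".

U is strictly dominated by D (P1: -8>-12, P2: -2>-4, P3: -3>-5).
M: no other strategy beats it everywhere (U at P1 (0>-12); D at P1 (0>-8)).
D: no other strategy beats it everywhere (U at P1 (-8>-12); M at P3 (-3>-6)).

U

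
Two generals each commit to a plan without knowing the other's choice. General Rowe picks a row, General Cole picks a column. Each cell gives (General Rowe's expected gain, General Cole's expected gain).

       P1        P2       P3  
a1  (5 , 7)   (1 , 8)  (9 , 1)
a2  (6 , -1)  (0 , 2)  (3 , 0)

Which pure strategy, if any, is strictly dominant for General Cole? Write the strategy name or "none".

P2 vs P1: a1: 8>7, a2: 2>-1.
P2 vs P3: a1: 8>1, a2: 2>0.
P2 strictly beats every other strategy against every opponent action, so it is strictly dominant.

P2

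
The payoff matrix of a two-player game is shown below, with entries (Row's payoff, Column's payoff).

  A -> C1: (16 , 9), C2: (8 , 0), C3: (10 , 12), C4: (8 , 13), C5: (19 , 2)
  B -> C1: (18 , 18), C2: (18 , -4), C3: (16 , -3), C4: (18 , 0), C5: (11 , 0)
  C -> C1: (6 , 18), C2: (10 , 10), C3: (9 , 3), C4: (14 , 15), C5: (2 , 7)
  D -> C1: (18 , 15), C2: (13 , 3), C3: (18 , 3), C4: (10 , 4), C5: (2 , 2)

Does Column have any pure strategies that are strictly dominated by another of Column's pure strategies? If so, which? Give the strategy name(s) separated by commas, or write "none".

C2, C3, C5

C1 is not dominated — it holds its own against C2 at A (9>0); C3 at B (18>-3); C4 at B (18>0); C5 at A (9>2).
C2: dominated, since C1 does at least as well everywhere (A: 9>0, B: 18>-4, C: 18>10, D: 15>3).
C3: dominated, since C4 does at least as well everywhere (A: 13>12, B: 0>-3, C: 15>3, D: 4>3).
C4: no other strategy beats it everywhere (C1 at A (13>9); C2 at A (13>0); C3 at A (13>12); C5 at A (13>2)).
C1 strictly dominates C5 — A: 9>2, B: 18>0, C: 18>7, D: 15>2.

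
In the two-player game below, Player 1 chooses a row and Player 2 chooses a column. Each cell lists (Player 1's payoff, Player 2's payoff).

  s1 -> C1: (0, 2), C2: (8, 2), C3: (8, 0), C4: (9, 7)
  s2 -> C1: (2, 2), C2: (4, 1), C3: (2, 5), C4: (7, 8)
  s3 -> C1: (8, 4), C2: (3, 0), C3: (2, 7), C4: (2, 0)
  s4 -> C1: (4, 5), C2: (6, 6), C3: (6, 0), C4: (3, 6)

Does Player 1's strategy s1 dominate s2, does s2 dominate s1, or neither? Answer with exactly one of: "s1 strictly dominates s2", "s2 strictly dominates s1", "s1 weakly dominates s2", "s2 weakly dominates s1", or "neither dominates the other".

Compare s1 to s2 across each opponent action: C1: 0<2, C2: 8>4, C3: 8>2, C4: 9>7.
s1 does better at C2, C3, C4 but worse at C1; neither strategy dominates the other.

neither dominates the other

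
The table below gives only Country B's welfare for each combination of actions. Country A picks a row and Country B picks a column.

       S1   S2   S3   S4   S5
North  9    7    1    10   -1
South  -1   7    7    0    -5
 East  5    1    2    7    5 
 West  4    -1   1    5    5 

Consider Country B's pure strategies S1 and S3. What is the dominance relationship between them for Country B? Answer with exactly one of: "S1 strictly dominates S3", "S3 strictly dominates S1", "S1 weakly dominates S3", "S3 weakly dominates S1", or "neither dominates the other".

Compare S1 to S3 across each choice by Country A: North: 9>1, South: -1<7, East: 5>2, West: 4>1.
S1 does better at North, East, West but worse at South; neither strategy dominates the other.

neither dominates the other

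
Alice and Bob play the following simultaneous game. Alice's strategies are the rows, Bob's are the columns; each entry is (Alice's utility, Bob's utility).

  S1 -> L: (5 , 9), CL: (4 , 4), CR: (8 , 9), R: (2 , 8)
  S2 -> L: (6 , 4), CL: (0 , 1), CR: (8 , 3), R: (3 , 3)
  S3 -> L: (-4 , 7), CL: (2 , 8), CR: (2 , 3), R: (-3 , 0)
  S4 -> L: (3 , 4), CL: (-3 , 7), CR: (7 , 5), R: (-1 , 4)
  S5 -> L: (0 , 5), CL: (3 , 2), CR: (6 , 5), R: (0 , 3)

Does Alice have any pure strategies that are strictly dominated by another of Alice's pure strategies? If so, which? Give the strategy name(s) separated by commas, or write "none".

S3, S4, S5

S1 is not dominated — it holds its own against S2 at CL (4>0); S3 at L (5>-4); S4 at L (5>3); S5 at L (5>0).
S2 is not dominated — it holds its own against S1 at L (6>5); S3 at L (6>-4); S4 at L (6>3); S5 at L (6>0).
S3: dominated, since S1 does at least as well everywhere (L: 5>-4, CL: 4>2, CR: 8>2, R: 2>-3).
S4: dominated, since S1 does at least as well everywhere (L: 5>3, CL: 4>-3, CR: 8>7, R: 2>-1).
S1 strictly dominates S5 — L: 5>0, CL: 4>3, CR: 8>6, R: 2>0.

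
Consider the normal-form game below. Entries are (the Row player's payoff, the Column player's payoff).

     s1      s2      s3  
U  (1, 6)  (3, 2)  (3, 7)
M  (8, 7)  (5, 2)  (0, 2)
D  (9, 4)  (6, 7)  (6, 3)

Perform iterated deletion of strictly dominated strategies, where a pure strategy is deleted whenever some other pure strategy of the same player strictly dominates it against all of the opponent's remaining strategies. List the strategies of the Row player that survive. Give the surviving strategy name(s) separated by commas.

D

Row U is eliminated: D beats it against every remaining column (s1: 9>1, s2: 6>3, s3: 6>3).
The Row player's strategy M is strictly dominated by D (s1: 9>8, s2: 6>5, s3: 6>0) and is removed.
The Column player's strategy s1 is strictly dominated by s2 (D: 7>4) and is removed.
For the Column player, s2 strictly dominates s3 on the remaining rows (D: 7>3); eliminate s3.
Among the remaining strategies, none is strictly dominated by another pure strategy of the same player, so the elimination stops.
Surviving strategies — the Row player: {D}; the Column player: {s2}.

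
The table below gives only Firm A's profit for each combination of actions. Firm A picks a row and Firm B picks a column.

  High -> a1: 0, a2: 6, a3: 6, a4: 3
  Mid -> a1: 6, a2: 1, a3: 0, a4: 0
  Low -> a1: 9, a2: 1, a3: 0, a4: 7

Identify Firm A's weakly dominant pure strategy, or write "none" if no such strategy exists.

none

High fails to dominate Mid at a1 (0<6).
Mid fails to dominate High at a2 (1<6).
Low fails to dominate High at a2 (1<6).
No single strategy dominates all the others.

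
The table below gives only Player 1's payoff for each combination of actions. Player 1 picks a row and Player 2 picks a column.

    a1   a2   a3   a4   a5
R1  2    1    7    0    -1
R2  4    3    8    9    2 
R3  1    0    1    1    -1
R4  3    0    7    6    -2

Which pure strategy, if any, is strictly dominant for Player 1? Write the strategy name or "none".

R2 vs R1: a1: 4>2, a2: 3>1, a3: 8>7, a4: 9>0, a5: 2>-1.
R2 vs R3: a1: 4>1, a2: 3>0, a3: 8>1, a4: 9>1, a5: 2>-1.
R2 vs R4: a1: 4>3, a2: 3>0, a3: 8>7, a4: 9>6, a5: 2>-2.
R2 strictly beats every other strategy against every opponent action, so it is strictly dominant.

R2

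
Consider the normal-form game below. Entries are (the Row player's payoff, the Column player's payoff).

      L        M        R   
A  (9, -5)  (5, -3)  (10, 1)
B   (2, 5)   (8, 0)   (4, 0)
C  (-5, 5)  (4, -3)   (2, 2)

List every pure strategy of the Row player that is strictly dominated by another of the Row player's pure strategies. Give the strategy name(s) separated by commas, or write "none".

A is not dominated — it holds its own against B at L (9>2); C at L (9>-5).
B: no other strategy beats it everywhere (A at M (8>5); C at L (2>-5)).
A strictly dominates C — L: 9>-5, M: 5>4, R: 10>2.

C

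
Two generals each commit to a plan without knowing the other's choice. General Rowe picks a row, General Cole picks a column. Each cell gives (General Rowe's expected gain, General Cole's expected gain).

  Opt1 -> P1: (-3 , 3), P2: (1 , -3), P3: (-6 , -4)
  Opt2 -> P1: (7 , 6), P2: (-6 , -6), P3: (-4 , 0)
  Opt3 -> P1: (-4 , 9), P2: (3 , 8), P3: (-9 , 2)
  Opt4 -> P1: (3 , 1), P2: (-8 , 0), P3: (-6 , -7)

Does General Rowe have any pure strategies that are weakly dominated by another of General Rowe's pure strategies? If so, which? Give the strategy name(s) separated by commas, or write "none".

Opt4

Nothing dominates Opt1: Opt2 at P2 (1>-6); Opt3 at P1 (-3>-4); Opt4 at P2 (1>-8).
Opt2: no other strategy beats it everywhere (Opt1 at P1 (7>-3); Opt3 at P1 (7>-4); Opt4 at P1 (7>3)).
Opt3: no other strategy beats it everywhere (Opt1 at P2 (3>1); Opt2 at P2 (3>-6); Opt4 at P2 (3>-8)).
Opt4: dominated, since Opt2 does at least as well everywhere (P1: 7>3, P2: -6>-8, P3: -4>-6).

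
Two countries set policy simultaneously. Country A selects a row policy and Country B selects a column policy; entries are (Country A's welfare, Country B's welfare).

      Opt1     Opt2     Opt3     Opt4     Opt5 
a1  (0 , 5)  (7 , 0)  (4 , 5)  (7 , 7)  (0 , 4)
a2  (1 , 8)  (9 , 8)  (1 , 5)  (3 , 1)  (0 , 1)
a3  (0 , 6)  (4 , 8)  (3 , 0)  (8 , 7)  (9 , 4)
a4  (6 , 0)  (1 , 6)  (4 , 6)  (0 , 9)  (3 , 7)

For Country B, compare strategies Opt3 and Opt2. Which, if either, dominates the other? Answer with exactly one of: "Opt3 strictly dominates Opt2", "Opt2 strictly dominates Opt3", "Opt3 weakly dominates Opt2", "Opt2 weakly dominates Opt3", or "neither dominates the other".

Compare Opt3 to Opt2 across each choice by Country A: a1: 5>0, a2: 5<8, a3: 0<8, a4: 6=6.
Opt3 does better at a1 but worse at a2, a3; neither strategy dominates the other.

neither dominates the other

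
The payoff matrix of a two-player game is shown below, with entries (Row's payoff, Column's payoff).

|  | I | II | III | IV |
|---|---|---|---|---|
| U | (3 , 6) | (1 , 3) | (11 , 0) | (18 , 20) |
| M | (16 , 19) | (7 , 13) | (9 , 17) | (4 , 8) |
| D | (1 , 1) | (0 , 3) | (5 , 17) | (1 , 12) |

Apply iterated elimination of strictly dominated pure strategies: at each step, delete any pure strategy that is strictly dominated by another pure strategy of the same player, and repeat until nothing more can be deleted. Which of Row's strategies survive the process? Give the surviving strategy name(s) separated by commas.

Row's strategy D is strictly dominated by U (I: 3>1, II: 1>0, III: 11>5, IV: 18>1) and is removed.
Column's strategy II is strictly dominated by I (U: 6>3, M: 19>13) and is removed.
Column's strategy III is strictly dominated by I (U: 6>0, M: 19>17) and is removed.
Among the remaining strategies, none is strictly dominated by another pure strategy of the same player, so the elimination stops.
Surviving strategies — Row: {U, M}; Column: {I, IV}.

U, M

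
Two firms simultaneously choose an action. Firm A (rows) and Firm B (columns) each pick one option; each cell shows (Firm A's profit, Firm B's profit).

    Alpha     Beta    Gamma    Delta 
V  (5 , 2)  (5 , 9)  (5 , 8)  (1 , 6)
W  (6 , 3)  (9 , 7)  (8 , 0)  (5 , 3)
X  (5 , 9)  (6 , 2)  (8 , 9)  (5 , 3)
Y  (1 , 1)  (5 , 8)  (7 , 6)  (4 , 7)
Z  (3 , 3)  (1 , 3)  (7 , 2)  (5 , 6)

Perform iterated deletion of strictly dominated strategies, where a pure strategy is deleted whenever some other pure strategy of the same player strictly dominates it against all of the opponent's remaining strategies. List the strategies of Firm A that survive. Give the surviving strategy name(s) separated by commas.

Row V is eliminated: W beats it against every remaining column (Alpha: 6>5, Beta: 9>5, Gamma: 8>5, Delta: 5>1).
Firm A's strategy Y is strictly dominated by W (Alpha: 6>1, Beta: 9>5, Gamma: 8>7, Delta: 5>4) and is removed.
Among the remaining strategies, none is strictly dominated by another pure strategy of the same player, so the elimination stops.
Surviving strategies — Firm A: {W, X, Z}; Firm B: {Alpha, Beta, Gamma, Delta}.

W, X, Z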